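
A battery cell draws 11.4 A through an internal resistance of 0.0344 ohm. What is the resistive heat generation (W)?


Q = I^2 * R = 11.4^2 * 0.0344 = 4.471 W

4.471 W


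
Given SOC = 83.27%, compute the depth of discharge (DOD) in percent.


DOD = 100 - SOC = 100 - 83.27 = 16.73%

16.73%


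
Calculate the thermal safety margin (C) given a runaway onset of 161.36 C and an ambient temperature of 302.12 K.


Convert: T_ambient = 302.12 K = 28.97 C
margin = 161.36 - 28.97 = 132.39 C

132.39 C


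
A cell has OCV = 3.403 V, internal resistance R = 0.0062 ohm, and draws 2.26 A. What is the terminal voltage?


V = OCV - I*R = 3.403 - 2.26 * 0.0062 = 3.389 V

3.389 V


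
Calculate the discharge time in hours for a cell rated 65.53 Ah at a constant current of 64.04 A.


Runtime = 65.53 Ah / 64.04 A = 1.023 hr

1.023 hr


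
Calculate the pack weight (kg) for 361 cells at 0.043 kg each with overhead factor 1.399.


Cell mass sum = 361 * 0.043 = 15.523 kg
With overhead 1.399: m_pack = 15.523 * 1.399 = 21.72 kg

21.72 kg


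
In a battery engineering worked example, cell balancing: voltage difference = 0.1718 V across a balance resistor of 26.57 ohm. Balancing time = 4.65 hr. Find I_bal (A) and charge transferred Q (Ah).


I_bal = dV / R = 0.1718 / 26.57 = 0.0064659 A
Q = I_bal * t = 0.0064659 * 4.65 = 0.03007 Ah

I=0.0064659 A, Q=0.03007 Ah


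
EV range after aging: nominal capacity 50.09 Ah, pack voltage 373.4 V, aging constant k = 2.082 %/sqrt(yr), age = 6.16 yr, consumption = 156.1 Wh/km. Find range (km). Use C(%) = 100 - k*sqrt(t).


Step 1: capacity retention = 100 - 2.082 * sqrt(6.16) = 100 - 2.082 * 2.4819 = 94.833%
Step 2: C_now = 50.09 * 94.833/100 = 47.502 Ah
Step 3: E_pack = V * C_now = 373.4 * 47.502 = 17737 Wh
Step 4: range = E_pack / consumption = 17737 / 156.1 = 113.6 km

113.6 km


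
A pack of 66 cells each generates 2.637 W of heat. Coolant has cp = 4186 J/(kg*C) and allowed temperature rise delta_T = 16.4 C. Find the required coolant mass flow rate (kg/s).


Q_total = 66 * 2.637 = 174.04 W
m_dot = Q_total / (cp * dT) = 174.04 / (4186 * 16.4) = 0.002535 kg/s

0.002535 kg/s


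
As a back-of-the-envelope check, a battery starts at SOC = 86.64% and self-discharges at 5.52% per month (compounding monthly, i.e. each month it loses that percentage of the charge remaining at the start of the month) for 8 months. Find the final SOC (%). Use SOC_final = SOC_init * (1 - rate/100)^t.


Monthly retention factor = 1 - 5.52/100 = 0.9448
Over 8 months: factor^8 = 0.63492
SOC_final = 86.64 * 0.63492 = 55.01%

55.01%


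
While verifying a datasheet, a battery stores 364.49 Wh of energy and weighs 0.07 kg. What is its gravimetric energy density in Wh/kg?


Specific energy = 364.49 Wh / 0.07 kg = 5207 Wh/kg

5207 Wh/kg


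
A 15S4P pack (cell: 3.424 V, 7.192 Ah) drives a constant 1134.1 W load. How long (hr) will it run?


Step 1: E_pack = Ns * V_cell * Np * C_cell = 15 * 3.424 * 4 * 7.192 = 1477.5 Wh
Step 2: t = E_pack / P = 1477.5 / 1134.1 = 1.303 hr

1.303 hr


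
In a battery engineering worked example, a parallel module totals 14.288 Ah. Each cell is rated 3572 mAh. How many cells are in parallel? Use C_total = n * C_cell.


Convert: C_cell = 3572 mAh = 3.572 Ah
n = C_total / C_cell = 14.288 / 3.572 = 4

4


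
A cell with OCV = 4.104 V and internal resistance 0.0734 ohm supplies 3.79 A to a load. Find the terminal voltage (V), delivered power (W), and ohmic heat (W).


Step 1: V_terminal = OCV - I*R = 4.104 - 3.79 * 0.0734 = 3.8258 V
Step 2: P_out = V_terminal * I = 3.8258 * 3.79 = 14.50 W
Step 3: Q = I^2 * R = 3.79^2 * 0.0734 = 1.054 W

V=3.8258 V, P=14.50 W, Q=1.054 W


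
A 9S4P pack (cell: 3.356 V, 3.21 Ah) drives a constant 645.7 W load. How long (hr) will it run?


Step 1: E_pack = Ns * V_cell * Np * C_cell = 9 * 3.356 * 4 * 3.21 = 387.82 Wh
Step 2: t = E_pack / P = 387.82 / 645.7 = 0.6006 hr

0.6006 hr


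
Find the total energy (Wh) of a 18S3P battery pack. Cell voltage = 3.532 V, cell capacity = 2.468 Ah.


E = Ns * Vcell * Np * Ccell = 18 * 3.532 * 3 * 2.468 = 470.7 Wh

470.7 Wh


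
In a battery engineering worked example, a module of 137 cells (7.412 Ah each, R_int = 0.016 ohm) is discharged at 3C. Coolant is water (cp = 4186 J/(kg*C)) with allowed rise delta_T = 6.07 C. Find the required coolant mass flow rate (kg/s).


Step 1: I = 3 * 7.412 = 22.236 A
Step 2: Q_cell = I^2 * R = 22.236^2 * 0.016 = 7.911 W
Step 3: Q_total = 137 * 7.911 = 1083.8 W
Step 4: m_dot = Q_total / (cp * dT) = 1083.8 / (4186 * 6.07) = 0.04265 kg/s

0.04265 kg/s


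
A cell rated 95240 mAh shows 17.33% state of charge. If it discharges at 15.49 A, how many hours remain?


Convert: C_total = 95240 mAh = 95.24 Ah
Step 1: remaining = SOC/100 * C_total = 17.33/100 * 95.24 = 16.505 Ah
Step 2: t = remaining / I = 16.505 / 15.49 = 1.066 hr

1.066 hr


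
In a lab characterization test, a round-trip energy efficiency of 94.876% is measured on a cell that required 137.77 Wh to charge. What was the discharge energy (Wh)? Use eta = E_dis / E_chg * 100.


E_dis = eta/100 * E_chg = 94.876/100 * 137.77 = 130.7 Wh

130.7 Wh


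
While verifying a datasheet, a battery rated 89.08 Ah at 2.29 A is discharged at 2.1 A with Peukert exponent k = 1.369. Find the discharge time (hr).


t_rated = C / I_rated = 89.08 / 2.29 = 38.9 hr
(I_rated/I)^k = (1.0905)^1.369 = 1.1259
t = t_rated * (I_rated/I)^k = 38.9 * 1.1259 = 43.80 hr

43.80 hr


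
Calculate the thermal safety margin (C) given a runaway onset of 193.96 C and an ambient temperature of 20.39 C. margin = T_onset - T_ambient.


margin = T_onset - T_ambient = 193.96 - 20.39 = 173.57 C

173.57 C


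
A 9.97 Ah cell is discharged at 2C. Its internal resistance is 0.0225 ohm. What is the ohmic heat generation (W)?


Step 1: I = C_rate * capacity = 2 * 9.97 = 19.94 A
Step 2: Q = I^2 * R = 19.94^2 * 0.0225 = 397.6 * 0.0225 = 8.946 W

8.946 W


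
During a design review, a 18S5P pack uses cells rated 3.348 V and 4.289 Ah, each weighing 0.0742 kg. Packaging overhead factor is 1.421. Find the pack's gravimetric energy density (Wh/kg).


Step 1: V_pack = 18 * 3.348 = 60.264 V
Step 2: C_pack = 5 * 4.289 = 21.445 Ah
Step 3: E_pack = V_pack * C_pack = 60.264 * 21.445 = 1292.4 Wh
Step 4: m_pack = 18 * 5 * 0.0742 * 1.421 = 9.4894 kg
Step 5: ED = E_pack / m_pack = 1292.4 / 9.4894 = 136.2 Wh/kg

136.2 Wh/kg


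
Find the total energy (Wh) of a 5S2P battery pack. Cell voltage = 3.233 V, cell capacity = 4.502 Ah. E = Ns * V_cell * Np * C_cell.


V_pack = 5 * 3.233 = 16.165 V
C_pack = 2 * 4.502 = 9.004 Ah
E = V_pack * C_pack = 16.165 * 9.004 = 145.5 Wh

145.5 Wh


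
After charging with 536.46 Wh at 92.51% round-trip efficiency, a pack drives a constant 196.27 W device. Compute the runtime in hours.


Step 1: E_discharge = eta/100 * E_charge = 92.51/100 * 536.46 = 496.28 Wh
Step 2: t = E_discharge / P = 496.28 / 196.27 = 2.529 hr

2.529 hr


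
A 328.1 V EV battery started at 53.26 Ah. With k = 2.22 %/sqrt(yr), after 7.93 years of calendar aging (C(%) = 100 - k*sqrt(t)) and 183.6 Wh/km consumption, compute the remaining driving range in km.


Step 1: capacity retention = 100 - 2.22 * sqrt(7.93) = 100 - 2.22 * 2.816 = 93.748%
Step 2: C_now = 53.26 * 93.748/100 = 49.93 Ah
Step 3: E_pack = V * C_now = 328.1 * 49.93 = 16382 Wh
Step 4: range = E_pack / consumption = 16382 / 183.6 = 89.23 km

89.23 km


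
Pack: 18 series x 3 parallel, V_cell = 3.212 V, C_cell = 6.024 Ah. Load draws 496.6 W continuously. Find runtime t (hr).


Step 1: E_pack = Ns * V_cell * Np * C_cell = 18 * 3.212 * 3 * 6.024 = 1044.9 Wh
Step 2: t = E_pack / P = 1044.9 / 496.6 = 2.104 hr

2.104 hr


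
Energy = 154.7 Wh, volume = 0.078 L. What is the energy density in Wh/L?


Volumetric ED = 154.7 Wh / 0.078 L = 1983 Wh/L

1983 Wh/L


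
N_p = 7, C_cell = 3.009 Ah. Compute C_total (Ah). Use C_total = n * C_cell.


Parallel capacities add: 7 * 3.009 Ah = 21.063 Ah

21.063 Ah


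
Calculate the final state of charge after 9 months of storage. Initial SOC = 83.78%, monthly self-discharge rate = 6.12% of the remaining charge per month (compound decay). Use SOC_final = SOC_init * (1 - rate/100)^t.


decay = (1 - 6.12/100)^9 = 0.56644
SOC_final = 83.78 * 0.56644 = 47.46%

47.46%


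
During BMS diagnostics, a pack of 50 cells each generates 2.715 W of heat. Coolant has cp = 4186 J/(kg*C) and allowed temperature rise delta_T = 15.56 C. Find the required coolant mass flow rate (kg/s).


Q_total = 50 * 2.715 = 135.75 W
m_dot = Q_total / (cp * dT) = 135.75 / (4186 * 15.56) = 0.002084 kg/s

0.002084 kg/s


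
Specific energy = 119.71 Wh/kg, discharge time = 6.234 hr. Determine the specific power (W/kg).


P_specific = E / t = 119.71 / 6.234 = 19.20 W/kg

19.20 W/kg


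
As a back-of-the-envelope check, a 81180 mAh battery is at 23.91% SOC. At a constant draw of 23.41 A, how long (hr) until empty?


Convert: C_total = 81180 mAh = 81.18 Ah
Step 1: remaining = SOC/100 * C_total = 23.91/100 * 81.18 = 19.41 Ah
Step 2: t = remaining / I = 19.41 / 23.41 = 0.8291 hr

0.8291 hr


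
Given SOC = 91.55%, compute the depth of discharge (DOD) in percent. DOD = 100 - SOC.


DOD = 100 - SOC = 100 - 91.55 = 8.45%

8.45%


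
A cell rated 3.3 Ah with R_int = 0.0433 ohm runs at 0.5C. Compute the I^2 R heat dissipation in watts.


Step 1: I = C_rate * capacity = 0.5 * 3.3 = 1.65 A
Step 2: Q = I^2 * R = 1.65^2 * 0.0433 = 2.7225 * 0.0433 = 0.1179 W

0.1179 W


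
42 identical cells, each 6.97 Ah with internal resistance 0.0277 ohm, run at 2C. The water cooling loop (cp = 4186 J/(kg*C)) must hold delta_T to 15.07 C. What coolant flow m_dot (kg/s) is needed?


Step 1: I = 2 * 6.97 = 13.94 A
Step 2: Q_cell = I^2 * R = 13.94^2 * 0.0277 = 5.3828 W
Step 3: Q_total = 42 * 5.3828 = 226.08 W
Step 4: m_dot = Q_total / (cp * dT) = 226.08 / (4186 * 15.07) = 0.003584 kg/s

0.003584 kg/s


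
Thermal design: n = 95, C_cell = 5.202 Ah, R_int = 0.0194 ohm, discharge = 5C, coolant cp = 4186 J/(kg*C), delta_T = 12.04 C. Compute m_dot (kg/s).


Step 1: I = 5 * 5.202 = 26.01 A
Step 2: Q_cell = I^2 * R = 26.01^2 * 0.0194 = 13.124 W
Step 3: Q_total = 95 * 13.124 = 1246.8 W
Step 4: m_dot = Q_total / (cp * dT) = 1246.8 / (4186 * 12.04) = 0.02474 kg/s

0.02474 kg/s


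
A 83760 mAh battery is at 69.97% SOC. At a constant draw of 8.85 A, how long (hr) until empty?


Convert: C_total = 83760 mAh = 83.76 Ah
Step 1: remaining = SOC/100 * C_total = 69.97/100 * 83.76 = 58.607 Ah
Step 2: t = remaining / I = 58.607 / 8.85 = 6.622 hr

6.622 hr


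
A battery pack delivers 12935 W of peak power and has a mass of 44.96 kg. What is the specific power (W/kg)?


SP = P / m = 12935 / 44.96 = 287.7 W/kg

287.7 W/kg


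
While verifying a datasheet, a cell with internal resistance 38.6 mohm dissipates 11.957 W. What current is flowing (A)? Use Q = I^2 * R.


Convert: R = 38.6 mohm = 0.0386 ohm
I = sqrt(Q / R) = sqrt(11.957 / 0.0386) = sqrt(309.77) = 17.60 A

17.60 A


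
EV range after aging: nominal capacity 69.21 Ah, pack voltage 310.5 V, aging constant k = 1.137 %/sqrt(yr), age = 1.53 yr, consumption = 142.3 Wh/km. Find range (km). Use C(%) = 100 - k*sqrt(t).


Step 1: capacity retention = 100 - 1.137 * sqrt(1.53) = 100 - 1.137 * 1.2369 = 98.594%
Step 2: C_now = 69.21 * 98.594/100 = 68.237 Ah
Step 3: E_pack = V * C_now = 310.5 * 68.237 = 21188 Wh
Step 4: range = E_pack / consumption = 21188 / 142.3 = 148.9 km

148.9 km


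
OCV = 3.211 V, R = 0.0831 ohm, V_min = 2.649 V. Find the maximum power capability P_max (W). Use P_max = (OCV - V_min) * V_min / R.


dV = OCV - V_min = 0.562 V (so I_max = dV / R)
P_max = dV * V_min / R = 0.562 * 2.649 / 0.0831 = 17.92 W

17.92 W


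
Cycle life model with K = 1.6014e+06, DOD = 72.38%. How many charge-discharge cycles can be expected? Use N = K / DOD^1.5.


Step 1: DOD^1.5 = 72.38^1.5 = 615.78
Step 2: N = 1.6014e+06 / 615.78 = 2601 cycles

2601 cycles


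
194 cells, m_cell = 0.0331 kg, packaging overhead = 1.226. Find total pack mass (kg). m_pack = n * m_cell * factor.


Cell mass sum = 194 * 0.0331 = 6.4214 kg
With overhead 1.226: m_pack = 6.4214 * 1.226 = 7.873 kg

7.873 kg


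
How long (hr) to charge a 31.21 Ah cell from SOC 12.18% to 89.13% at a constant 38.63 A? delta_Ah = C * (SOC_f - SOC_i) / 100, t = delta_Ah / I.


Step 1: dSOC = 89.13% - 12.18% = 76.95%
Step 2: delta_Ah = 31.21 * 76.95 / 100 = 24.016 Ah
Step 3: t = 24.016 / 38.63 = 0.6217 hr

0.6217 hr


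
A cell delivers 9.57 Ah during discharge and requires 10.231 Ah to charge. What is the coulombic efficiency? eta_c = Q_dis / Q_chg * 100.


eta_c = Q_dis / Q_chg * 100 = 9.57 / 10.231 * 100 = 93.54%

93.54%


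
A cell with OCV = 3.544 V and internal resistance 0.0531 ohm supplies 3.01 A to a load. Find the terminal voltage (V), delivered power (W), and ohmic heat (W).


Step 1: V_terminal = OCV - I*R = 3.544 - 3.01 * 0.0531 = 3.3842 V
Step 2: P_out = V_terminal * I = 3.3842 * 3.01 = 10.19 W
Step 3: Q = I^2 * R = 3.01^2 * 0.0531 = 0.4811 W

V=3.3842 V, P=10.19 W, Q=0.4811 W


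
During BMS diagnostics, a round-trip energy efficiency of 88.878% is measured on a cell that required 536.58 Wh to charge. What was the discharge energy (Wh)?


E_dis = eta/100 * E_chg = 88.878/100 * 536.58 = 476.9 Wh

476.9 Wh


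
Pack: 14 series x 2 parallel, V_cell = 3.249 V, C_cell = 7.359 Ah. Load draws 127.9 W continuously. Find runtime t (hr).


Step 1: E_pack = Ns * V_cell * Np * C_cell = 14 * 3.249 * 2 * 7.359 = 669.46 Wh
Step 2: t = E_pack / P = 669.46 / 127.9 = 5.234 hr

5.234 hr


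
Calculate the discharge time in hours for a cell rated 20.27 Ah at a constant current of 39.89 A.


Runtime = 20.27 Ah / 39.89 A = 0.5081 hr

0.5081 hr


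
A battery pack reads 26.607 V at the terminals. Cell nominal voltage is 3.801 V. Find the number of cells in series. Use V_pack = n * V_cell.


n = V_pack / V_cell = 26.607 / 3.801 = 7

7


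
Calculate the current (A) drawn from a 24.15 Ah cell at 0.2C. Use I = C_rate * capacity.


I = C_rate * capacity = 0.2 * 24.15 = 4.83 A

4.83 A


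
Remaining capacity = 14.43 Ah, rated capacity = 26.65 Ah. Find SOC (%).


SOC% = 14.43 / 26.65 * 100 = 54.15%

54.15%


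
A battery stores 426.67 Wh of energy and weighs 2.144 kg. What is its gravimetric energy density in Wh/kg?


ED = E / m = 426.67 / 2.144 = 199.0 Wh/kg

199.0 Wh/kg


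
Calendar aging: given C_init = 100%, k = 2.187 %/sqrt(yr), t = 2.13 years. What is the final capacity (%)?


sqrt(t) = sqrt(2.13) = 1.4595
C_final = 100 - 2.187 * 1.4595 = 96.81%

96.81%


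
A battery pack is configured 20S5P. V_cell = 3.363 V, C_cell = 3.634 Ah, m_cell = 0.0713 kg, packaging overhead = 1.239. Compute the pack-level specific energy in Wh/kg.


Step 1: V_pack = 20 * 3.363 = 67.26 V
Step 2: C_pack = 5 * 3.634 = 18.17 Ah
Step 3: E_pack = V_pack * C_pack = 67.26 * 18.17 = 1222.1 Wh
Step 4: m_pack = 20 * 5 * 0.0713 * 1.239 = 8.8341 kg
Step 5: ED = E_pack / m_pack = 1222.1 / 8.8341 = 138.3 Wh/kg

138.3 Wh/kg


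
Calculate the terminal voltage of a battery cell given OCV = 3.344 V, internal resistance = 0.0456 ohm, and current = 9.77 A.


IR drop = 9.77 * 0.0456 = 0.44551 V
V = 3.344 - 0.44551 = 2.898 V

2.898 V


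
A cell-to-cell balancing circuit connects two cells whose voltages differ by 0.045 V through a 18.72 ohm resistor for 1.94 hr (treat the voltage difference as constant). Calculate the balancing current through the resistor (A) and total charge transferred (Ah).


I_bal = dV / R = 0.045 / 18.72 = 0.0024038 A
Q = I_bal * t = 0.0024038 * 1.94 = 0.004663 Ah

I=0.0024038 A, Q=0.004663 Ah


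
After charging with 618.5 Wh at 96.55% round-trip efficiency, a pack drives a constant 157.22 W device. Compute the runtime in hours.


Step 1: E_discharge = eta/100 * E_charge = 96.55/100 * 618.5 = 597.16 Wh
Step 2: t = E_discharge / P = 597.16 / 157.22 = 3.798 hr

3.798 hr


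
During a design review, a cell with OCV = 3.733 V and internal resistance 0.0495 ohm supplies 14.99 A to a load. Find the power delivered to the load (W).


Step 1: V_terminal = OCV - I*R = 3.733 - 14.99 * 0.0495 = 2.991 V
Step 2: P_out = V_terminal * I = 2.991 * 14.99 = 44.84 W

44.84 W


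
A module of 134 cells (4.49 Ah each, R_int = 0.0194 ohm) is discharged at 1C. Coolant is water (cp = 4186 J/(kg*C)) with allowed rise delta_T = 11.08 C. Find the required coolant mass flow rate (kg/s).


Step 1: I = 1 * 4.49 = 4.49 A
Step 2: Q_cell = I^2 * R = 4.49^2 * 0.0194 = 0.39111 W
Step 3: Q_total = 134 * 0.39111 = 52.409 W
Step 4: m_dot = Q_total / (cp * dT) = 52.409 / (4186 * 11.08) = 0.001130 kg/s

0.001130 kg/s


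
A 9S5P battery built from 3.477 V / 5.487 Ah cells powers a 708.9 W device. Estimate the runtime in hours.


Step 1: E_pack = Ns * V_cell * Np * C_cell = 9 * 3.477 * 5 * 5.487 = 858.52 Wh
Step 2: t = E_pack / P = 858.52 / 708.9 = 1.211 hr

1.211 hr


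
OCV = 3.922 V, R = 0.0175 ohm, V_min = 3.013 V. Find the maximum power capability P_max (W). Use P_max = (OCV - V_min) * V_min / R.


dV = OCV - V_min = 0.909 V (so I_max = dV / R)
P_max = dV * V_min / R = 0.909 * 3.013 / 0.0175 = 156.5 W

156.5 W


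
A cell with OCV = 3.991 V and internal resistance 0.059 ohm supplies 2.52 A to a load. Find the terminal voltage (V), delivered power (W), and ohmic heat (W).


Step 1: V_terminal = OCV - I*R = 3.991 - 2.52 * 0.059 = 3.8423 V
Step 2: P_out = V_terminal * I = 3.8423 * 2.52 = 9.683 W
Step 3: Q = I^2 * R = 2.52^2 * 0.059 = 0.3747 W

V=3.8423 V, P=9.683 W, Q=0.3747 W


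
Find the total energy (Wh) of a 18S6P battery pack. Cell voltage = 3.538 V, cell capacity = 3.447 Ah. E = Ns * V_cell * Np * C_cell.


E = Ns * Vcell * Np * Ccell = 18 * 3.538 * 6 * 3.447 = 1317 Wh

1317 Wh


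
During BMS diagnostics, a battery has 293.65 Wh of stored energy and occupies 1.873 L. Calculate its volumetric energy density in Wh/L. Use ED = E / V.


Volumetric ED = 293.65 Wh / 1.873 L = 156.8 Wh/L

156.8 Wh/L


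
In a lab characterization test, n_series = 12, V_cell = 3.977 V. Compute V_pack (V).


Series voltages add: 12 * 3.977 V = 47.724 V

47.724 V


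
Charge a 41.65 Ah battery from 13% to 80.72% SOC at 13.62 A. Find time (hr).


Step 1: dSOC = 80.72% - 13% = 67.72%
Step 2: delta_Ah = 41.65 * 67.72 / 100 = 28.205 Ah
Step 3: t = 28.205 / 13.62 = 2.071 hr

2.071 hr


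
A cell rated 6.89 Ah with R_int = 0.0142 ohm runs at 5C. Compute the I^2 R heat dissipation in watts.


Step 1: I = C_rate * capacity = 5 * 6.89 = 34.45 A
Step 2: Q = I^2 * R = 34.45^2 * 0.0142 = 1186.8 * 0.0142 = 16.85 W

16.85 W


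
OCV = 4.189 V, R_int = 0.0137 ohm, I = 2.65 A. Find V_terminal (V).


IR drop = 2.65 * 0.0137 = 0.036305 V
V = 4.189 - 0.036305 = 4.153 V

4.153 V


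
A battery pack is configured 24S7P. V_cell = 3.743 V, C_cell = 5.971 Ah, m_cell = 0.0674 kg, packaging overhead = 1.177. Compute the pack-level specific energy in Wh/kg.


Step 1: V_pack = 24 * 3.743 = 89.832 V
Step 2: C_pack = 7 * 5.971 = 41.797 Ah
Step 3: E_pack = V_pack * C_pack = 89.832 * 41.797 = 3754.7 Wh
Step 4: m_pack = 24 * 7 * 0.0674 * 1.177 = 13.327 kg
Step 5: ED = E_pack / m_pack = 3754.7 / 13.327 = 281.7 Wh/kg

281.7 Wh/kg


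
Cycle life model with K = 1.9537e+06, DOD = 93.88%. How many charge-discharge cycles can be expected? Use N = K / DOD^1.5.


DOD^1.5 = 909.62
N = K / DOD^1.5 = 1.9537e+06 / 909.62 = 2148

2148 cycles


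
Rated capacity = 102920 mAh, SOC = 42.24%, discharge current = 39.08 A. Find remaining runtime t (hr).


Convert: C_total = 102920 mAh = 102.92 Ah
Step 1: remaining = SOC/100 * C_total = 42.24/100 * 102.92 = 43.473 Ah
Step 2: t = remaining / I = 43.473 / 39.08 = 1.112 hr

1.112 hr


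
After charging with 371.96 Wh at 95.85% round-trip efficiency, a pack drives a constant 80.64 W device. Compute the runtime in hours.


Step 1: E_discharge = eta/100 * E_charge = 95.85/100 * 371.96 = 356.52 Wh
Step 2: t = E_discharge / P = 356.52 / 80.64 = 4.421 hr

4.421 hr


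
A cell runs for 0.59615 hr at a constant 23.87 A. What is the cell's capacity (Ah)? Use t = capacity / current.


C = I * t = 23.87 * 0.59615 = 14.23 Ah

14.23 Ah


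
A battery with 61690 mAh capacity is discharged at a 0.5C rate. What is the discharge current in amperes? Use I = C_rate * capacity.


Convert: capacity = 61690 mAh = 61.69 Ah
I = C_rate * capacity = 0.5 * 61.69 = 30.845 A

30.845 A


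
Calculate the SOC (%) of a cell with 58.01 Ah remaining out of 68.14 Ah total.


SOC% = 58.01 / 68.14 * 100 = 85.13%

85.13%


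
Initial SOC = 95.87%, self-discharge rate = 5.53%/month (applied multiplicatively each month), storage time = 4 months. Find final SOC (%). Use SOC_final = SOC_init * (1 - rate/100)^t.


decay = (1 - 5.53/100)^4 = 0.79648
SOC_final = 95.87 * 0.79648 = 76.36%

76.36%


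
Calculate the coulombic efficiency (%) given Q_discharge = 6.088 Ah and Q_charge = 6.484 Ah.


eta_c = Q_dis / Q_chg * 100 = 6.088 / 6.484 * 100 = 93.89%

93.89%


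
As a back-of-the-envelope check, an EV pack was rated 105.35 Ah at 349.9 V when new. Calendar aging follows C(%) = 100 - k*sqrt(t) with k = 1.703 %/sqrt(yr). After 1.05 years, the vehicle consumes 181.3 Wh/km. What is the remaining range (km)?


Step 1: capacity retention = 100 - 1.703 * sqrt(1.05) = 100 - 1.703 * 1.0247 = 98.255%
Step 2: C_now = 105.35 * 98.255/100 = 103.51 Ah
Step 3: E_pack = V * C_now = 349.9 * 103.51 = 36218 Wh
Step 4: range = E_pack / consumption = 36218 / 181.3 = 199.8 km

199.8 km


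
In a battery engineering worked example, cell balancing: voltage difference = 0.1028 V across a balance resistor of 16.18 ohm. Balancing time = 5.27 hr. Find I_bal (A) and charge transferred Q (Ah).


First, Ohm's law: I_bal = 0.1028 V / 16.18 ohm = 0.0063535 A
Then Q = I * t = 0.0063535 A * 5.27 hr = 0.03348 Ah

I=0.0063535 A, Q=0.03348 Ah


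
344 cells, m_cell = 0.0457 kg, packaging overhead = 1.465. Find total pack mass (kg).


Cell mass sum = 344 * 0.0457 = 15.721 kg
With overhead 1.465: m_pack = 15.721 * 1.465 = 23.03 kg

23.03 kg


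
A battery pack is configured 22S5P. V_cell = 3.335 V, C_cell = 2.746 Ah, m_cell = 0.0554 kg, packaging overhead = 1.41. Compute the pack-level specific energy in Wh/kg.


Step 1: V_pack = 22 * 3.335 = 73.37 V
Step 2: C_pack = 5 * 2.746 = 13.73 Ah
Step 3: E_pack = V_pack * C_pack = 73.37 * 13.73 = 1007.4 Wh
Step 4: m_pack = 22 * 5 * 0.0554 * 1.41 = 8.5925 kg
Step 5: ED = E_pack / m_pack = 1007.4 / 8.5925 = 117.2 Wh/kg

117.2 Wh/kg


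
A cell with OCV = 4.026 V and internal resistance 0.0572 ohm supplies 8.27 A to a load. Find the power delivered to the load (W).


Step 1: V_terminal = OCV - I*R = 4.026 - 8.27 * 0.0572 = 3.553 V
Step 2: P_out = V_terminal * I = 3.553 * 8.27 = 29.38 W

29.38 W


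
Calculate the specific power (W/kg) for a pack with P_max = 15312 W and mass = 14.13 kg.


Specific power = 15312 W / 14.13 kg = 1084 W/kg

1084 W/kg


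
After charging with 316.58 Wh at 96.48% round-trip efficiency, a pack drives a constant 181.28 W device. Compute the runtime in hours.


Step 1: E_discharge = eta/100 * E_charge = 96.48/100 * 316.58 = 305.44 Wh
Step 2: t = E_discharge / P = 305.44 / 181.28 = 1.685 hr

1.685 hr


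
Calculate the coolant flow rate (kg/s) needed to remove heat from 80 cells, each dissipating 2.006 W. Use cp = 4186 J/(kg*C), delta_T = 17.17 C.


Step 1: Total heat Q = 80 * 2.006 W = 160.48 W
Step 2: denom = cp * dT = 4186 * 17.17 = 71874
Step 3: m_dot = 160.48 / 71874 = 0.002233 kg/s

0.002233 kg/s


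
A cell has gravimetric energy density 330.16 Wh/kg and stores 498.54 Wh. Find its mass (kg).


m = E / ED = 498.54 / 330.16 = 1.510 kg

1.510 kg


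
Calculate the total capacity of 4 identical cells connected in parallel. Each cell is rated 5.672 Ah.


C_total = 4 * 5.672 = 22.688 Ah

22.688 Ah


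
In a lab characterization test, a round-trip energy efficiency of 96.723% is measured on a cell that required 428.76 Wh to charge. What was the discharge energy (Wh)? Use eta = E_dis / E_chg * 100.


E_dis = eta/100 * E_chg = 96.723/100 * 428.76 = 414.7 Wh

414.7 Wh


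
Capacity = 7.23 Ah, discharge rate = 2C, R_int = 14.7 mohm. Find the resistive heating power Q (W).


Convert: R = 14.7 mohm = 0.0147 ohm
Step 1: I = C_rate * capacity = 2 * 7.23 = 14.46 A
Step 2: Q = I^2 * R = 14.46^2 * 0.0147 = 209.09 * 0.0147 = 3.074 W

3.074 W


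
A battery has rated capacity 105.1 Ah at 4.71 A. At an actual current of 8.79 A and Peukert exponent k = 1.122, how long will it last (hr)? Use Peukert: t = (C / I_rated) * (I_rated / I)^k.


Step 1: t_rated = C / I_rated = 105.1 / 4.71 = 22.314 hr
Step 2: ratio = 4.71 / 8.79 = 0.53584
Step 3: ratio^k = 0.53584^1.122 = 0.49657
Step 4: t = t_rated * ratio^k = 22.314 * 0.49657 = 11.08 hr

11.08 hr


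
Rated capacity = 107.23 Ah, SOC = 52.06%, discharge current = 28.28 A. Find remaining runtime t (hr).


Step 1: remaining = SOC/100 * C_total = 52.06/100 * 107.23 = 55.824 Ah
Step 2: t = remaining / I = 55.824 / 28.28 = 1.974 hr

1.974 hr


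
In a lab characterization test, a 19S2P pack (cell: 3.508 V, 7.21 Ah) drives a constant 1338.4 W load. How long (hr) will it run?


Step 1: E_pack = Ns * V_cell * Np * C_cell = 19 * 3.508 * 2 * 7.21 = 961.12 Wh
Step 2: t = E_pack / P = 961.12 / 1338.4 = 0.7181 hr

0.7181 hr


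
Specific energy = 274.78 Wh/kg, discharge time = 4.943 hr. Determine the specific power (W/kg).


P_specific = E / t = 274.78 / 4.943 = 55.59 W/kg

55.59 W/kg


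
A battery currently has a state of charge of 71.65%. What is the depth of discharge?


Complement of SOC: DOD = 100% - 71.65% = 28.35%

28.35%


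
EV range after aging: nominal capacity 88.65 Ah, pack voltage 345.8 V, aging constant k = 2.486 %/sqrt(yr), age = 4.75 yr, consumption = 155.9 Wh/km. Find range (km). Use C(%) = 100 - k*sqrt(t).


Step 1: capacity retention = 100 - 2.486 * sqrt(4.75) = 100 - 2.486 * 2.1794 = 94.582%
Step 2: C_now = 88.65 * 94.582/100 = 83.847 Ah
Step 3: E_pack = V * C_now = 345.8 * 83.847 = 28994 Wh
Step 4: range = E_pack / consumption = 28994 / 155.9 = 186.0 km

186.0 km


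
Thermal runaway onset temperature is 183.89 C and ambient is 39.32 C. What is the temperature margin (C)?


margin = T_onset - T_ambient = 183.89 - 39.32 = 144.57 C

144.57 C


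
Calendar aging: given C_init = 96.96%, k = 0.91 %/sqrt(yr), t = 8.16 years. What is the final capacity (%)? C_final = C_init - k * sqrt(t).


Step 1: sqrt(8.16 yr) = 2.8566
Step 2: drop = 0.91 * 2.8566 = 2.5995
Step 3: C_final = 96.96 - 2.5995 = 94.36%

94.36%


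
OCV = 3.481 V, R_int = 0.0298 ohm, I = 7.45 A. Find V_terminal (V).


IR drop = 7.45 * 0.0298 = 0.22201 V
V = 3.481 - 0.22201 = 3.259 V

3.259 V


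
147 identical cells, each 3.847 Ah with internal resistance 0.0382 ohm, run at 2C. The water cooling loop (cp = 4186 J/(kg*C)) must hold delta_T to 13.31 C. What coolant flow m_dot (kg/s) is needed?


Step 1: I = 2 * 3.847 = 7.694 A
Step 2: Q_cell = I^2 * R = 7.694^2 * 0.0382 = 2.2613 W
Step 3: Q_total = 147 * 2.2613 = 332.41 W
Step 4: m_dot = Q_total / (cp * dT) = 332.41 / (4186 * 13.31) = 0.005966 kg/s

0.005966 kg/s


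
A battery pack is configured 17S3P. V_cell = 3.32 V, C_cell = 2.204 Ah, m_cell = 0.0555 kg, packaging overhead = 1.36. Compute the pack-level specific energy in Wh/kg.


Step 1: V_pack = 17 * 3.32 = 56.44 V
Step 2: C_pack = 3 * 2.204 = 6.612 Ah
Step 3: E_pack = V_pack * C_pack = 56.44 * 6.612 = 373.18 Wh
Step 4: m_pack = 17 * 3 * 0.0555 * 1.36 = 3.8495 kg
Step 5: ED = E_pack / m_pack = 373.18 / 3.8495 = 96.94 Wh/kg

96.94 Wh/kg


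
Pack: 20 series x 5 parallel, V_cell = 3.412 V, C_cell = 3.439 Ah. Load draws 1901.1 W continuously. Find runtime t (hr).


Step 1: E_pack = Ns * V_cell * Np * C_cell = 20 * 3.412 * 5 * 3.439 = 1173.4 Wh
Step 2: t = E_pack / P = 1173.4 / 1901.1 = 0.6172 hr

0.6172 hr


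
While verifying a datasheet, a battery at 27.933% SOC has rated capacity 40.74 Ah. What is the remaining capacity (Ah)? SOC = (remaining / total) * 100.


remaining = SOC / 100 * total = 27.933 / 100 * 40.74 = 11.38 Ah

11.38 Ah


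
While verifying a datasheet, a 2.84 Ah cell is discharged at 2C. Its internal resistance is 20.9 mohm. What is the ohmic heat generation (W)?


Convert: R = 20.9 mohm = 0.0209 ohm
Step 1: I = C_rate * capacity = 2 * 2.84 = 5.68 A
Step 2: Q = I^2 * R = 5.68^2 * 0.0209 = 32.262 * 0.0209 = 0.6743 W

0.6743 W


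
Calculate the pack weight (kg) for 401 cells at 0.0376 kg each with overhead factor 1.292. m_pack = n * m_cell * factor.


m_pack = n * m_cell * overhead = 401 * 0.0376 * 1.292 = 19.48 kg

19.48 kg


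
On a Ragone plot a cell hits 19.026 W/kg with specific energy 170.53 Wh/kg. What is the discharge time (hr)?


t = E / P = 170.53 / 19.026 = 8.963 hr

8.963 hr


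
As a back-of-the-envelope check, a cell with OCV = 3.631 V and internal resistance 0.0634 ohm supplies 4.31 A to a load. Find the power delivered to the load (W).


Step 1: V_terminal = OCV - I*R = 3.631 - 4.31 * 0.0634 = 3.3577 V
Step 2: P_out = V_terminal * I = 3.3577 * 4.31 = 14.47 W

14.47 W


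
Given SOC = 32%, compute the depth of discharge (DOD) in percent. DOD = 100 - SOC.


DOD = 100 - SOC = 100 - 32 = 68%

68%


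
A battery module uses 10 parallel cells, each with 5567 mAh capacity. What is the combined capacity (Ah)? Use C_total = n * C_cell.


Convert: C_cell = 5567 mAh = 5.567 Ah
C_total = 10 * 5.567 = 55.67 Ah

55.67 Ah


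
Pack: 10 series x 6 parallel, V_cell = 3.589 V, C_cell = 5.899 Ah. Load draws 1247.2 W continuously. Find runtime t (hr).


Step 1: E_pack = Ns * V_cell * Np * C_cell = 10 * 3.589 * 6 * 5.899 = 1270.3 Wh
Step 2: t = E_pack / P = 1270.3 / 1247.2 = 1.019 hr

1.019 hr


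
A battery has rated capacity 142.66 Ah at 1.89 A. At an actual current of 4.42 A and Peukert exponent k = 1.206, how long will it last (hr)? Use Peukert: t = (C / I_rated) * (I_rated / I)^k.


t_rated = C / I_rated = 142.66 / 1.89 = 75.481 hr
(I_rated/I)^k = (0.4276)^1.206 = 0.35895
t = t_rated * (I_rated/I)^k = 75.481 * 0.35895 = 27.09 hr

27.09 hr


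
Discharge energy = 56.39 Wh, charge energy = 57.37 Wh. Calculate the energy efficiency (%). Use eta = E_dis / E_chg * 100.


eta_e = E_dis / E_chg * 100 = 56.39 / 57.37 * 100 = 98.29%

98.29%


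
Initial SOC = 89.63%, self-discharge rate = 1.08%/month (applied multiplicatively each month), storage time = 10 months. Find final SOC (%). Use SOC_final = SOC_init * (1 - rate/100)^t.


decay = (1 - 1.08/100)^10 = 0.8971
SOC_final = 89.63 * 0.8971 = 80.41%

80.41%


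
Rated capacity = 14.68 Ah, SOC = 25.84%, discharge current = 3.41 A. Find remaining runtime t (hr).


Step 1: remaining = SOC/100 * C_total = 25.84/100 * 14.68 = 3.7933 Ah
Step 2: t = remaining / I = 3.7933 / 3.41 = 1.112 hr

1.112 hr


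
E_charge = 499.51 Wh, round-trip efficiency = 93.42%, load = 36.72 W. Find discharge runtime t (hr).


Step 1: E_discharge = eta/100 * E_charge = 93.42/100 * 499.51 = 466.64 Wh
Step 2: t = E_discharge / P = 466.64 / 36.72 = 12.71 hr

12.71 hr


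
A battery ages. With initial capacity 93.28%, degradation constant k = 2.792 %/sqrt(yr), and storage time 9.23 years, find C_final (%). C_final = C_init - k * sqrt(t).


Step 1: sqrt(9.23 yr) = 3.0381
Step 2: drop = 2.792 * 3.0381 = 8.4824
Step 3: C_final = 93.28 - 8.4824 = 84.80%

84.80%


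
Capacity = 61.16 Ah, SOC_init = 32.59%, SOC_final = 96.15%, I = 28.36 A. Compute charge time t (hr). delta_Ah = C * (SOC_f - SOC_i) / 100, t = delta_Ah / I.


delta_Ah = 61.16 * (96.15 - 32.59) / 100 = 38.873 Ah
t = delta_Ah / I = 38.873 / 28.36 = 1.371 hr

1.371 hr


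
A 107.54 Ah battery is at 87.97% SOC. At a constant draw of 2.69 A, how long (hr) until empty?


Step 1: remaining = SOC/100 * C_total = 87.97/100 * 107.54 = 94.603 Ah
Step 2: t = remaining / I = 94.603 / 2.69 = 35.17 hr

35.17 hr


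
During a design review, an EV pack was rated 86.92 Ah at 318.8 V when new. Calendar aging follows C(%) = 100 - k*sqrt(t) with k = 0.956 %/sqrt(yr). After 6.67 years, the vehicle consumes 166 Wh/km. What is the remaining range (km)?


Step 1: capacity retention = 100 - 0.956 * sqrt(6.67) = 100 - 0.956 * 2.5826 = 97.531%
Step 2: C_now = 86.92 * 97.531/100 = 84.774 Ah
Step 3: E_pack = V * C_now = 318.8 * 84.774 = 27026 Wh
Step 4: range = E_pack / consumption = 27026 / 166 = 162.8 km

162.8 km


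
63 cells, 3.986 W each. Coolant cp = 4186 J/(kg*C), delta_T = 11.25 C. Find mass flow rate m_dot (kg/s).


Q_total = 63 * 3.986 = 251.12 W
m_dot = Q_total / (cp * dT) = 251.12 / (4186 * 11.25) = 0.005332 kg/s

0.005332 kg/s


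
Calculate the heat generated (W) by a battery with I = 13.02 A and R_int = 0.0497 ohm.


I^2 = 169.52
Q = 169.52 * 0.0497 = 8.425 W

8.425 W


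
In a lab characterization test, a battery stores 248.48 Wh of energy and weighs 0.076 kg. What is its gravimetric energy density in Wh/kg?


ED = E / m = 248.48 / 0.076 = 3269 Wh/kg

3269 Wh/kg


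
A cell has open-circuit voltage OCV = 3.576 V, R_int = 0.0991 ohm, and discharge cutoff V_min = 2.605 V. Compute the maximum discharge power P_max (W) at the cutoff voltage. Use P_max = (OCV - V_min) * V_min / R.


P_max = (OCV - V_min) * V_min / R = (3.576 - 2.605) * 2.605 / 0.0991 = 0.971 * 2.605 / 0.0991 = 25.52 W

25.52 W


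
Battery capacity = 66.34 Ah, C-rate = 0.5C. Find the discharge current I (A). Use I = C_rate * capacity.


I = C_rate * capacity = 0.5 * 66.34 = 33.17 A

33.17 A


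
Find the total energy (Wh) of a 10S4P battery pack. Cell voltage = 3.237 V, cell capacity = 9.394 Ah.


E = Ns * Vcell * Np * Ccell = 10 * 3.237 * 4 * 9.394 = 1216 Wh

1216 Wh


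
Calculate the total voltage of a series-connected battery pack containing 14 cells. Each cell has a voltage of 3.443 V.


V_pack = n * V_cell = 14 * 3.443 = 48.202 V

48.202 V


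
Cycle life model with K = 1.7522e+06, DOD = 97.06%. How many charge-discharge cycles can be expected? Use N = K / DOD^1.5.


Step 1: DOD^1.5 = 97.06^1.5 = 956.23
Step 2: N = 1.7522e+06 / 956.23 = 1832 cycles

1832 cycles


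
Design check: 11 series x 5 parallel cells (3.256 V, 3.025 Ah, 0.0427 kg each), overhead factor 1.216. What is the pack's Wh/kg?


Step 1: V_pack = 11 * 3.256 = 35.816 V
Step 2: C_pack = 5 * 3.025 = 15.125 Ah
Step 3: E_pack = V_pack * C_pack = 35.816 * 15.125 = 541.72 Wh
Step 4: m_pack = 11 * 5 * 0.0427 * 1.216 = 2.8558 kg
Step 5: ED = E_pack / m_pack = 541.72 / 2.8558 = 189.7 Wh/kg

189.7 Wh/kg


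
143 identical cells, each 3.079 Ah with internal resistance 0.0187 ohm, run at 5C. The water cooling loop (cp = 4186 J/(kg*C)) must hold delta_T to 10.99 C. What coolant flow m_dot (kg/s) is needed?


Step 1: I = 5 * 3.079 = 15.395 A
Step 2: Q_cell = I^2 * R = 15.395^2 * 0.0187 = 4.432 W
Step 3: Q_total = 143 * 4.432 = 633.78 W
Step 4: m_dot = Q_total / (cp * dT) = 633.78 / (4186 * 10.99) = 0.01378 kg/s

0.01378 kg/s


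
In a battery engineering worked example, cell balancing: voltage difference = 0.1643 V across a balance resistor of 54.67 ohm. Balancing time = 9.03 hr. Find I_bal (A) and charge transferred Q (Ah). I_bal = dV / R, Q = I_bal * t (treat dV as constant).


I_bal = dV / R = 0.1643 / 54.67 = 0.0030053 A
Q = I_bal * t = 0.0030053 * 9.03 = 0.02714 Ah

I=0.0030053 A, Q=0.02714 Ah


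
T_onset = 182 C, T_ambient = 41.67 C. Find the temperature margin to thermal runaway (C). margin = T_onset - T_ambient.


margin = T_onset - T_ambient = 182 - 41.67 = 140.33 C

140.33 C


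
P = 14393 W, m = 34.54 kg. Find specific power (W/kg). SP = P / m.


SP = P / m = 14393 / 34.54 = 416.7 W/kg

416.7 W/kg


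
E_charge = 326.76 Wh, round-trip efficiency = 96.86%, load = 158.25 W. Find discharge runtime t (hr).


Step 1: E_discharge = eta/100 * E_charge = 96.86/100 * 326.76 = 316.5 Wh
Step 2: t = E_discharge / P = 316.5 / 158.25 = 2.000 hr

2.000 hr


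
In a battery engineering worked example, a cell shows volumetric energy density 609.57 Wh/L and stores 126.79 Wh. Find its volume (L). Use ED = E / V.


V = E / ED = 126.79 / 609.57 = 0.2080 L

0.2080 L


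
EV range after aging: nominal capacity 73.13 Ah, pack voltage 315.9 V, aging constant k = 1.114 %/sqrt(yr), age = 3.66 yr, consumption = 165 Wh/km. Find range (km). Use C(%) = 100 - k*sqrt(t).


Step 1: capacity retention = 100 - 1.114 * sqrt(3.66) = 100 - 1.114 * 1.9131 = 97.869%
Step 2: C_now = 73.13 * 97.869/100 = 71.572 Ah
Step 3: E_pack = V * C_now = 315.9 * 71.572 = 22610 Wh
Step 4: range = E_pack / consumption = 22610 / 165 = 137.0 km

137.0 km


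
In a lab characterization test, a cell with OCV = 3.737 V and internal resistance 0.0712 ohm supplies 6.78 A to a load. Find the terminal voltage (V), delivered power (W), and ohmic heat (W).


Step 1: V_terminal = OCV - I*R = 3.737 - 6.78 * 0.0712 = 3.2543 V
Step 2: P_out = V_terminal * I = 3.2543 * 6.78 = 22.06 W
Step 3: Q = I^2 * R = 6.78^2 * 0.0712 = 3.273 W

V=3.2543 V, P=22.06 W, Q=3.273 W


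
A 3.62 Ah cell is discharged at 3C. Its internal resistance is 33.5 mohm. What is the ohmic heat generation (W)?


Convert: R = 33.5 mohm = 0.0335 ohm
Step 1: I = C_rate * capacity = 3 * 3.62 = 10.86 A
Step 2: Q = I^2 * R = 10.86^2 * 0.0335 = 117.94 * 0.0335 = 3.951 W

3.951 W


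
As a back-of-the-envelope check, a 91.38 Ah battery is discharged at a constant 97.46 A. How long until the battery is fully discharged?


t = capacity / current = 91.38 / 97.46 = 0.9376 hr

0.9376 hr


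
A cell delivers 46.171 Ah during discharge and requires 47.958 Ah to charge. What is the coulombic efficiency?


eta_c = Q_dis / Q_chg * 100 = 46.171 / 47.958 * 100 = 96.27%

96.27%


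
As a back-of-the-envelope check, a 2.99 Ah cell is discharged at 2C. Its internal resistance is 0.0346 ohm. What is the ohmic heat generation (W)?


Step 1: I = C_rate * capacity = 2 * 2.99 = 5.98 A
Step 2: Q = I^2 * R = 5.98^2 * 0.0346 = 35.76 * 0.0346 = 1.237 W

1.237 W


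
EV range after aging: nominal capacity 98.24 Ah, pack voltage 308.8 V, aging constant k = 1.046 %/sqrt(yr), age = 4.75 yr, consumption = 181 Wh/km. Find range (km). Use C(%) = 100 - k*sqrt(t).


Step 1: capacity retention = 100 - 1.046 * sqrt(4.75) = 100 - 1.046 * 2.1794 = 97.72%
Step 2: C_now = 98.24 * 97.72/100 = 96 Ah
Step 3: E_pack = V * C_now = 308.8 * 96 = 29645 Wh
Step 4: range = E_pack / consumption = 29645 / 181 = 163.8 km

163.8 km


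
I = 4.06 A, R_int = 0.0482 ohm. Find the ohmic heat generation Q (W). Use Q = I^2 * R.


Q = I^2 * R = 4.06^2 * 0.0482 = 0.7945 W

0.7945 W


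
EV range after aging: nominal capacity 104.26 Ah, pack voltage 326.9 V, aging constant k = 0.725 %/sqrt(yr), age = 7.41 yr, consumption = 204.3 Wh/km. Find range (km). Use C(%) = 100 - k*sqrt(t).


Step 1: capacity retention = 100 - 0.725 * sqrt(7.41) = 100 - 0.725 * 2.7221 = 98.026%
Step 2: C_now = 104.26 * 98.026/100 = 102.2 Ah
Step 3: E_pack = V * C_now = 326.9 * 102.2 = 33409 Wh
Step 4: range = E_pack / consumption = 33409 / 204.3 = 163.5 km

163.5 km


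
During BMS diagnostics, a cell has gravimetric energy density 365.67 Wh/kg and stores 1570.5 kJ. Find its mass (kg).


Convert: E = 1570.5 kJ = 436.25 Wh
m = E / ED = 436.25 / 365.67 = 1.193 kg

1.193 kg


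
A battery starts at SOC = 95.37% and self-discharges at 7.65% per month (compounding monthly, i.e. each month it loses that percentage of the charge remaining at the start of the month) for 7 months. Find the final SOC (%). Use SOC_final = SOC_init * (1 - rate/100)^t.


decay = (1 - 7.65/100)^7 = 0.57287
SOC_final = 95.37 * 0.57287 = 54.63%

54.63%


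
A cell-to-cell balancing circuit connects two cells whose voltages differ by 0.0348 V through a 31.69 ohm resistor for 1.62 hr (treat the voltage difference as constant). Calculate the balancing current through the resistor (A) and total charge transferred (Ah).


First, Ohm's law: I_bal = 0.0348 V / 31.69 ohm = 0.0010981 A
Then Q = I * t = 0.0010981 A * 1.62 hr = 0.001779 Ah

I=0.0010981 A, Q=0.001779 Ah
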